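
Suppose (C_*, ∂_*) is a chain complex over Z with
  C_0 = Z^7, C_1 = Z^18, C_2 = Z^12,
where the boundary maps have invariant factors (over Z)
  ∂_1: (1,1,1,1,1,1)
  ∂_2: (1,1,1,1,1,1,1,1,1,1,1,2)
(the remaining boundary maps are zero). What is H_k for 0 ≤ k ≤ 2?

H_0 = Z,  H_1 = Z/2Z,  H_2 = 0.

H_0: b_0 = 7 − 0 − 6 = 1; torsion from ∂_1 factors > 1: none. So H_0 = Z.
H_1: b_1 = 18 − 6 − 12 = 0; torsion from ∂_2 factors > 1: [2]. So H_1 = Z/2Z.
H_2: b_2 = 12 − 12 − 0 = 0; torsion from ∂_3 factors > 1: none. So H_2 = 0.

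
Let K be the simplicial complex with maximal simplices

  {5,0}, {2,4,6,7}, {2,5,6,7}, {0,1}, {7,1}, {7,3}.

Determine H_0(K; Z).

Take the total order 0 < 1 < 2 < 3 < 4 < 5 < 6 < 7 on the vertex set. Then K (dimension 3) consists of the simplices:

  0-simplices (8): [0], [1], [2], [3], [4], [5], [6], [7]
  1-simplices (13): [0,1], [0,5], [1,7], [2,4], [2,5], [2,6], [2,7], [3,7], [4,6], [4,7], [5,6], [5,7], [6,7]
  2-simplices (7): [2,4,6], [2,4,7], [2,5,6], [2,5,7], [2,6,7], [4,6,7], [5,6,7]
  3-simplices (2): [2,4,6,7], [2,5,6,7]

Hence C_0 ≅ Z^8, C_1 ≅ Z^13, C_2 ≅ Z^7, C_3 ≅ Z^2.

The boundary map ∂_1: C_1 → C_0 maps an edge to its endpoints' difference, ∂[p,q] = q − p. For instance
  ∂[2,4] = [4] − [2].
This gives a 8×13 integer matrix of rank 7; reducing to Smith normal form yields diagonal entries (1,1,1,1,1,1,1).

The boundary map ∂_2: C_2 → C_1 maps a triangle to the signed sum of its edges. For instance
  ∂[5,6,7] = [6,7] − [5,7] + [5,6],
  ∂[2,5,6] = [5,6] − [2,6] + [2,5].
As a 13×7 matrix over Z this has rank 5, with invariant factors (1,1,1,1,1).

∂_3: C_3 → C_2 sends each 3-simplex σ to the alternating sum Σ_i (−1)^i (σ with its i-th vertex removed). For instance
  ∂[2,4,6,7] = [4,6,7] − [2,6,7] + [2,4,7] − [2,4,6],
  ∂[2,5,6,7] = [5,6,7] − [2,6,7] + [2,5,7] − [2,5,6].
The 7×2 boundary matrix has rank 2 and Smith normal form diag(1,1).

Reading off H_k = ker ∂_k / im ∂_{k+1}:

  H_0: rank C_0 − rank ∂_1 = 8 − 7 = 1, and the invariant factors of ∂_1 are all 1, so H_0 ≅ Z.

H_0 = Z.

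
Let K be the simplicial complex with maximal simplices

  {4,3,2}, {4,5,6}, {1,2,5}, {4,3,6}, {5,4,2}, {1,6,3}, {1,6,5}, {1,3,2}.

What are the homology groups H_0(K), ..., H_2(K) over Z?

H_0 ≅ Z,  H_1 = 0,  H_2 ≅ Z.

Fix the vertex order 1 < 2 < 3 < 4 < 5 < 6 and write every simplex with vertices in increasing order. Then dim K = 2 and the simplices of K are:

  0-simplices (6): [1], [2], [3], [4], [5], [6]
  1-simplices (12): [1,2], [1,3], [1,5], [1,6], [2,3], [2,4], [2,5], [3,4], [3,6], [4,5], [4,6], [5,6]
  2-simplices (8): [1,2,3], [1,2,5], [1,3,6], [1,5,6], [2,3,4], [2,4,5], [3,4,6], [4,5,6]

Hence C_0 ≅ Z^6, C_1 ≅ Z^12, C_2 ≅ Z^8.

Boundary ∂_1: C_1 → C_0 is given by ∂[p,q] = [q] − [p]. For instance
  ∂[2,5] = [5] − [2].
The 6×12 boundary matrix has rank 5 and Smith normal form diag(1,1,1,1,1).

Boundary ∂_2: C_2 → C_1 maps a triangle to the signed sum of its edges. For instance
  ∂[4,5,6] = [5,6] − [4,6] + [4,5],
  ∂[1,5,6] = [5,6] − [1,6] + [1,5].
The 12×8 boundary matrix has rank 7 and Smith normal form diag(1,1,1,1,1,1,1).

Reading off H_k = ker ∂_k / im ∂_{k+1}:

  H_0: rank C_0 − rank ∂_1 = 6 − 5 = 1, and the invariant factors of ∂_1 are all 1, so H_0 = Z.
  H_1: rank ker ∂_1 − rank ∂_2 = (12 − 5) − 7 = 0, and the invariant factors of ∂_2 are all 1, so H_1 = 0.
  H_2: rank ker ∂_2 − rank ∂_3 = (8 − 7) − 0 = 1, and there is no ∂_3, so H_2 = Z.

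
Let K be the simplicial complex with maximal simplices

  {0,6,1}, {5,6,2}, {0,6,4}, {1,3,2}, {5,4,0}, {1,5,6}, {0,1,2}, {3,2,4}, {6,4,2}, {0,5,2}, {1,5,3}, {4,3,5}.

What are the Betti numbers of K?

Take the total order 0 < 1 < 2 < 3 < 4 < 5 < 6 on the vertex set. Then K (dimension 2) consists of the simplices:

  0-simplices (7): [0], [1], [2], [3], [4], [5], [6]
  1-simplices (18): [0,1], [0,2], [0,4], [0,5], [0,6], [1,2], [1,3], [1,5], [1,6], [2,3], [2,4], [2,5], [2,6], [3,4], [3,5], [4,5], [4,6], [5,6]
  2-simplices (12): [0,1,2], [0,1,6], [0,2,5], [0,4,5], [0,4,6], [1,2,3], [1,3,5], [1,5,6], [2,3,4], [2,4,6], [2,5,6], [3,4,5]

Hence C_0 ≅ Z^7, C_1 ≅ Z^18, C_2 ≅ Z^12.

∂_1: C_1 → C_0 maps an edge to its endpoints' difference, ∂[p,q] = q − p.
As a 7×18 matrix over Z this has rank 6, with invariant factors (1,1,1,1,1,1).

The boundary map ∂_2: C_2 → C_1 acts by ∂[p,q,r] = [q,r] − [p,r] + [p,q]. For instance
  ∂[2,4,6] = [4,6] − [2,6] + [2,4],
  ∂[0,1,6] = [1,6] − [0,6] + [0,1].
As a 18×12 matrix over Z this has rank 12, with invariant factors (1,1,1,1,1,1,1,1,1,1,1,2).

Reading off H_k = ker ∂_k / im ∂_{k+1}:

  H_0: rank C_0 − rank ∂_1 = 7 − 6 = 1, and the invariant factors of ∂_1 are all 1, so H_0 ≅ Z.
  H_1: rank ker ∂_1 − rank ∂_2 = (18 − 6) − 12 = 0, and ∂_2 has invariant factor 2 > 1, so H_1 ≅ Z/2.
  H_2: rank ker ∂_2 − rank ∂_3 = (12 − 12) − 0 = 0, and there is no ∂_3, so H_2 ≅ 0.

Hence the Betti numbers are b_0 = 1, b_1 = 0, b_2 = 0.

b_0 = 1, b_1 = 0, b_2 = 0.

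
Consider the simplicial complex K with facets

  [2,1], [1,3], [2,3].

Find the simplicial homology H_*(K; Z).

Fix the vertex order 1 < 2 < 3 and write every simplex with vertices in increasing order. Then dim K = 1 and the simplices of K are:

  0-simplices (3): [1], [2], [3]
  1-simplices (3): [1,2], [1,3], [2,3]

so the chain groups are C_0 ≅ Z^3, C_1 ≅ Z^3.

∂_1: C_1 → C_0 maps an edge to its endpoints' difference, ∂[p,q] = q − p.
This gives a 3×3 integer matrix of rank 2; reducing to Smith normal form yields diagonal entries (1,1).

Reading off H_k = ker ∂_k / im ∂_{k+1}:

  H_0: rank C_0 − rank ∂_1 = 3 − 2 = 1, and the invariant factors of ∂_1 are all 1, so H_0 ≅ Z.
  H_1: rank ker ∂_1 − rank ∂_2 = (3 − 2) − 0 = 1, and there is no ∂_2, so H_1 ≅ Z.

H_0 = Z,  H_1 = Z.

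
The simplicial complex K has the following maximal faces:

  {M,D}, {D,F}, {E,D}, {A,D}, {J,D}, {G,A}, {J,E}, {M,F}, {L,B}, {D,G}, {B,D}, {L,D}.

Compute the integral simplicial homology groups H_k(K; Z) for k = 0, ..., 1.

Fix the vertex order A < B < D < E < F < G < J < L < M and write every simplex with vertices in increasing order. Then dim K = 1 and the simplices of K are:

  0-simplices (9): A, B, D, E, F, G, J, L, M
  1-simplices (12): AD, AG, BD, BL, DE, DF, DG, DJ, DL, DM, EJ, FM

so the chain groups are C_0 ≅ Z^9, C_1 ≅ Z^12.

Boundary ∂_1: C_1 → C_0 sends each edge [p,q] (with p < q) to q − p. For instance
  ∂BD = D − B.
As a 9×12 matrix over Z this has rank 8, with invariant factors (1,1,1,1,1,1,1,1).

Now H_k = ker ∂_k / im ∂_{k+1}, so:

  H_0: rank C_0 − rank ∂_1 = 9 − 8 = 1, and the invariant factors of ∂_1 are all 1, so H_0 = Z.
  H_1: rank ker ∂_1 − rank ∂_2 = (12 − 8) − 0 = 4, and there is no ∂_2, so H_1 = Z^4.

As a check, the Euler characteristic is 9 − 12 = -3, which agrees with 1 − 4 = -3.

H_0 ≅ Z,  H_1 ≅ Z^4.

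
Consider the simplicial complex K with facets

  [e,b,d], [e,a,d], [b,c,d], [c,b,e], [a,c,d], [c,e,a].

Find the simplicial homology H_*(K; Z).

Take the total order a < b < c < d < e on the vertex set. Then K (dimension 2) consists of the simplices:

  0-simplices (5): a, b, c, d, e
  1-simplices (9): ac, ad, ae, bc, bd, be, cd, ce, de
  2-simplices (6): acd, ace, ade, bcd, bce, bde

Hence C_0 ≅ Z^5, C_1 ≅ Z^9, C_2 ≅ Z^6.

∂_1: C_1 → C_0 sends each edge [p,q] (with p < q) to q − p. For instance
  ∂ae = e − a.
As a 5×9 matrix over Z this has rank 4, with invariant factors (1,1,1,1).

The boundary map ∂_2: C_2 → C_1 acts by ∂[p,q,r] = [q,r] − [p,r] + [p,q]. For instance
  ∂bcd = cd − bd + bc,
  ∂bde = de − be + bd.
As a 9×6 matrix over Z this has rank 5, with invariant factors (1,1,1,1,1).

Computing H_k = (kernel of ∂_k) / (image of ∂_{k+1}):

  H_0: rank C_0 − rank ∂_1 = 5 − 4 = 1, and the invariant factors of ∂_1 are all 1, so H_0 ≅ Z.
  H_1: rank ker ∂_1 − rank ∂_2 = (9 − 4) − 5 = 0, and the invariant factors of ∂_2 are all 1, so H_1 ≅ 0.
  H_2: rank ker ∂_2 − rank ∂_3 = (6 − 5) − 0 = 1, and there is no ∂_3, so H_2 ≅ Z.

(K is a triangulation of the 2-sphere S^2.)

H_0 ≅ Z,  H_1 = 0,  H_2 ≅ Z.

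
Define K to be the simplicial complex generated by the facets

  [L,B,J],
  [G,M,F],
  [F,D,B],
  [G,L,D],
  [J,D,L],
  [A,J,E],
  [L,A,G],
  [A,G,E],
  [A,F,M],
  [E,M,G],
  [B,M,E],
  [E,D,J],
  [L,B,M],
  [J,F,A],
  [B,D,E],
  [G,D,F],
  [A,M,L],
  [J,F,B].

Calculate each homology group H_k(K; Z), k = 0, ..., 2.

Fix the vertex order A < B < D < E < F < G < J < L < M and write every simplex with vertices in increasing order. Then dim K = 2 and the simplices of K are:

  0-simplices (9): A, B, D, E, F, G, J, L, M
  1-simplices (27): AE, AF, AG, AJ, AL, AM, BD, BE, BF, BJ, BL, BM, DE, DF, DG, DJ, DL, EG, EJ, EM, FG, FJ, FM, GL, GM, JL, LM
  2-simplices (18): AEG, AEJ, AFJ, AFM, AGL, ALM, BDE, BDF, BEM, BFJ, BJL, BLM, DEJ, DFG, DGL, DJL, EGM, FGM

Hence C_0 ≅ Z^9, C_1 ≅ Z^27, C_2 ≅ Z^18.

Boundary ∂_1: C_1 → C_0 maps an edge to its endpoints' difference, ∂[p,q] = q − p. For instance
  ∂AJ = J − A.
This gives a 9×27 integer matrix of rank 8; reducing to Smith normal form yields diagonal entries (1,1,1,1,1,1,1,1).

Boundary ∂_2: C_2 → C_1 maps a triangle to the signed sum of its edges. For instance
  ∂BDF = DF − BF + BD,
  ∂BEM = EM − BM + BE.
The resulting 27×18 matrix has rank 18, and its Smith normal form has invariant factors (1,1,1,1,1,1,1,1,1,1,1,1,1,1,1,1,1,2).

Computing H_k = (kernel of ∂_k) / (image of ∂_{k+1}):

  H_0: rank C_0 − rank ∂_1 = 9 − 8 = 1, and the invariant factors of ∂_1 are all 1, so H_0 = Z.
  H_1: rank ker ∂_1 − rank ∂_2 = (27 − 8) − 18 = 1, and ∂_2 has invariant factor 2 > 1, so H_1 = Z ⊕ Z/2.
  H_2: rank ker ∂_2 − rank ∂_3 = (18 − 18) − 0 = 0, and there is no ∂_3, so H_2 = 0.

(K is a triangulation of the Klein bottle.)

H_0 = Z,  H_1 = Z ⊕ Z/2,  H_2 = 0.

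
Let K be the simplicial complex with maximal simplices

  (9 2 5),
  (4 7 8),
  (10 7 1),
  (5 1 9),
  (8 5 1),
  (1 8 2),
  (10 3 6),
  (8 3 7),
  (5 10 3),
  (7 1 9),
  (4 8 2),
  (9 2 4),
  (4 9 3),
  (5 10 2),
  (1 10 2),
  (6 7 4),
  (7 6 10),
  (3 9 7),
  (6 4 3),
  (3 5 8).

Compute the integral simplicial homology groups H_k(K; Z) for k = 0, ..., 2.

We work with the vertex ordering 1 < 2 < 3 < 4 < 5 < 6 < 7 < 8 < 9 < 10. The simplices of K, each written with vertices in increasing order, are:

  0-simplices (10): [1], [2], [3], [4], [5], [6], [7], [8], [9], [10]
  1-simplices (30): (30 of them)
  2-simplices (20): (20 of them)

giving chain groups C_0 ≅ Z^10, C_1 ≅ Z^30, C_2 ≅ Z^20.

The boundary map ∂_1: C_1 → C_0 sends each edge [p,q] (with p < q) to q − p. For instance
  ∂[7,9] = [9] − [7].
The 10×30 boundary matrix has rank 9 and Smith normal form diag(1,1,1,1,1,1,1,1,1).

∂_2: C_2 → C_1 maps a triangle to the signed sum of its edges. For instance
  ∂[3,6,10] = [6,10] − [3,10] + [3,6],
  ∂[2,4,8] = [4,8] − [2,8] + [2,4].
As a 30×20 matrix over Z this has rank 20, with invariant factors (1,1,1,1,1,1,1,1,1,1,1,1,1,1,1,1,1,1,1,2).

Now H_k = ker ∂_k / im ∂_{k+1}, so:

  H_0: rank C_0 − rank ∂_1 = 10 − 9 = 1, and the invariant factors of ∂_1 are all 1, so H_0 ≅ Z.
  H_1: rank ker ∂_1 − rank ∂_2 = (30 − 9) − 20 = 1, and ∂_2 has invariant factor 2 > 1, so H_1 ≅ Z ⊕ Z/2Z.
  H_2: rank ker ∂_2 − rank ∂_3 = (20 − 20) − 0 = 0, and there is no ∂_3, so H_2 ≅ 0.

(K is a triangulation of the Klein bottle.)

H_0 ≅ Z,  H_1 ≅ Z ⊕ Z/2Z,  H_2 = 0.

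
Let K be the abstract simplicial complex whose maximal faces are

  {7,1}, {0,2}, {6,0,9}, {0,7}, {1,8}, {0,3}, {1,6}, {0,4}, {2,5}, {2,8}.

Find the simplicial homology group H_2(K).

Fix the vertex order 0 < 1 < 2 < 3 < 4 < 5 < 6 < 7 < 8 < 9 and write every simplex with vertices in increasing order. Then dim K = 2 and the simplices of K are:

  0-simplices (10): [0], [1], [2], [3], [4], [5], [6], [7], [8], [9]
  1-simplices (12): [0,2], [0,3], [0,4], [0,6], [0,7], [0,9], [1,6], [1,7], [1,8], [2,5], [2,8], [6,9]
  2-simplices (1): [0,6,9]

giving chain groups C_0 ≅ Z^10, C_1 ≅ Z^12, C_2 ≅ Z^1.

∂_1: C_1 → C_0 maps an edge to its endpoints' difference, ∂[p,q] = q − p.
The resulting 10×12 matrix has rank 9, and its Smith normal form has invariant factors (1,1,1,1,1,1,1,1,1).

∂_2: C_2 → C_1 sends each 2-simplex [p,q,r] to [q,r] − [p,r] + [p,q]. For instance
  ∂[0,6,9] = [6,9] − [0,9] + [0,6].
As a 12×1 matrix over Z this has rank 1, with invariant factors (1).

Now H_k = ker ∂_k / im ∂_{k+1}, so:

  H_2: rank ker ∂_2 − rank ∂_3 = (1 − 1) − 0 = 0, and there is no ∂_3, so H_2 ≅ 0.

H_2 ≅ 0.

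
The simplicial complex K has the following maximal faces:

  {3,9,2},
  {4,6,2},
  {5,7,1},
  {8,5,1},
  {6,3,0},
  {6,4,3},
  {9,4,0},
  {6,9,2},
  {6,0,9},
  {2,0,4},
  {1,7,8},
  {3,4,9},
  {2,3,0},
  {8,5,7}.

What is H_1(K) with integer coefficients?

H_1 ≅ Z/2.

Fix the vertex order 0 < 1 < 2 < 3 < 4 < 5 < 6 < 7 < 8 < 9 and write every simplex with vertices in increasing order. Then dim K = 2 and the simplices of K are:

  0-simplices (10): [0], [1], [2], [3], [4], [5], [6], [7], [8], [9]
  1-simplices (21): [0,2], [0,3], [0,4], [0,6], [0,9], [1,5], [1,7], [1,8], [2,3], [2,4], [2,6], [2,9], [3,4], [3,6], [3,9], [4,6], [4,9], [5,7], [5,8], [6,9], [7,8]
  2-simplices (14): [0,2,3], [0,2,4], [0,3,6], [0,4,9], [0,6,9], [1,5,7], [1,5,8], [1,7,8], [2,3,9], [2,4,6], [2,6,9], [3,4,6], [3,4,9], [5,7,8]

Hence C_0 ≅ Z^10, C_1 ≅ Z^21, C_2 ≅ Z^14.

∂_1: C_1 → C_0 sends each edge [p,q] (with p < q) to q − p. For instance
  ∂[3,4] = [4] − [3].
The resulting 10×21 matrix has rank 8, and its Smith normal form has invariant factors (1,1,1,1,1,1,1,1).

Boundary ∂_2: C_2 → C_1 maps a triangle to the signed sum of its edges. For instance
  ∂[0,4,9] = [4,9] − [0,9] + [0,4],
  ∂[5,7,8] = [7,8] − [5,8] + [5,7].
As a 21×14 matrix over Z this has rank 13, with invariant factors (1,1,1,1,1,1,1,1,1,1,1,1,2).

Now H_k = ker ∂_k / im ∂_{k+1}, so:

  H_1: rank ker ∂_1 − rank ∂_2 = (21 − 8) − 13 = 0, and ∂_2 has invariant factor 2 > 1, so H_1 = Z/2.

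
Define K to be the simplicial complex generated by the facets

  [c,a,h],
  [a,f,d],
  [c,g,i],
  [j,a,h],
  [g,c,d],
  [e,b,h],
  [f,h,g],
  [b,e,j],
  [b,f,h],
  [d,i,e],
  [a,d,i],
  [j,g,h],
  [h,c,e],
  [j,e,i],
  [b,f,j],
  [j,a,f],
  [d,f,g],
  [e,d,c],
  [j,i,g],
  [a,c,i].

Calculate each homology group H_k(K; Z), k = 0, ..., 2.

We work with the vertex ordering a < b < c < d < e < f < g < h < i < j. The simplices of K, each written with vertices in increasing order, are:

  0-simplices (10): a, b, c, d, e, f, g, h, i, j
  1-simplices (30): ac, ad, af, ah, ai, aj, be, bf, bh, bj, cd, ce, cg, ch, ci, de, df, dg, di, eh, ei, ej, fg, fh, fj, gh, gi, gj, hj, ij
  2-simplices (20): ach, aci, adf, adi, afj, ahj, beh, bej, bfh, bfj, cde, cdg, ceh, cgi, dei, dfg, eij, fgh, ghj, gij

so the chain groups are C_0 ≅ Z^10, C_1 ≅ Z^30, C_2 ≅ Z^20.

The boundary map ∂_1: C_1 → C_0 is given by ∂[p,q] = [q] − [p].
The resulting 10×30 matrix has rank 9, and its Smith normal form has invariant factors (1,1,1,1,1,1,1,1,1).

The boundary map ∂_2: C_2 → C_1 sends each 2-simplex [p,q,r] to [q,r] − [p,r] + [p,q]. For instance
  ∂bfh = fh − bh + bf,
  ∂ahj = hj − aj + ah.
The resulting 30×20 matrix has rank 20, and its Smith normal form has invariant factors (1,1,1,1,1,1,1,1,1,1,1,1,1,1,1,1,1,1,1,2).

Computing H_k = (kernel of ∂_k) / (image of ∂_{k+1}):

  H_0: rank C_0 − rank ∂_1 = 10 − 9 = 1, and the invariant factors of ∂_1 are all 1, so H_0 = Z.
  H_1: rank ker ∂_1 − rank ∂_2 = (30 − 9) − 20 = 1, and ∂_2 has invariant factor 2 > 1, so H_1 = Z ⊕ Z/2Z.
  H_2: rank ker ∂_2 − rank ∂_3 = (20 − 20) − 0 = 0, and there is no ∂_3, so H_2 = 0.

H_0 = Z,  H_1 = Z ⊕ Z/2Z,  H_2 = 0.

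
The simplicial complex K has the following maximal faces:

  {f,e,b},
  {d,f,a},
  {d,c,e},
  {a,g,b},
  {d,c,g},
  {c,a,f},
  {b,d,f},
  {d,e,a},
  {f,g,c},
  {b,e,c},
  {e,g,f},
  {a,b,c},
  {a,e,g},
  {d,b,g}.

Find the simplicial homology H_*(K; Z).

We work with the vertex ordering a < b < c < d < e < f < g. The simplices of K, each written with vertices in increasing order, are:

  0-simplices (7): a, b, c, d, e, f, g
  1-simplices (21): ab, ac, ad, ae, af, ag, bc, bd, be, bf, bg, cd, ce, cf, cg, de, df, dg, ef, eg, fg
  2-simplices (14): abc, abg, acf, ade, adf, aeg, bce, bdf, bdg, bef, cde, cdg, cfg, efg

giving chain groups C_0 ≅ Z^7, C_1 ≅ Z^21, C_2 ≅ Z^14.

The boundary map ∂_1: C_1 → C_0 sends each edge [p,q] (with p < q) to q − p.
The resulting 7×21 matrix has rank 6, and its Smith normal form has invariant factors (1,1,1,1,1,1).

The boundary map ∂_2: C_2 → C_1 acts by ∂[p,q,r] = [q,r] − [p,r] + [p,q]. For instance
  ∂cfg = fg − cg + cf,
  ∂bdg = dg − bg + bd.
As a 21×14 matrix over Z this has rank 13, with invariant factors (1,1,1,1,1,1,1,1,1,1,1,1,1).

Now H_k = ker ∂_k / im ∂_{k+1}, so:

  H_0: rank C_0 − rank ∂_1 = 7 − 6 = 1, and the invariant factors of ∂_1 are all 1, so H_0 ≅ Z.
  H_1: rank ker ∂_1 − rank ∂_2 = (21 − 6) − 13 = 2, and the invariant factors of ∂_2 are all 1, so H_1 ≅ Z^2.
  H_2: rank ker ∂_2 − rank ∂_3 = (14 − 13) − 0 = 1, and there is no ∂_3, so H_2 ≅ Z.

H_0 = Z,  H_1 = Z^2,  H_2 = Z.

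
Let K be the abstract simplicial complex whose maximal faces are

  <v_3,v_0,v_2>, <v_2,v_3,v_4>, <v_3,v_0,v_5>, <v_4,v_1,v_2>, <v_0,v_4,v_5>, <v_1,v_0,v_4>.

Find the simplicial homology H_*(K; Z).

H_0 ≅ Z,  H_1 ≅ Z,  H_2 = 0.

Take the total order v_0 < v_1 < v_2 < v_3 < v_4 < v_5 on the vertex set. Then K (dimension 2) consists of the simplices:

  0-simplices (6): [v_0], [v_1], [v_2], [v_3], [v_4], [v_5]
  1-simplices (12): [v_0,v_1], [v_0,v_2], [v_0,v_3], [v_0,v_4], [v_0,v_5], [v_1,v_2], [v_1,v_4], [v_2,v_3], [v_2,v_4], [v_3,v_4], [v_3,v_5], [v_4,v_5]
  2-simplices (6): [v_0,v_1,v_4], [v_0,v_2,v_3], [v_0,v_3,v_5], [v_0,v_4,v_5], [v_1,v_2,v_4], [v_2,v_3,v_4]

Hence C_0 ≅ Z^6, C_1 ≅ Z^12, C_2 ≅ Z^6.

The boundary map ∂_1: C_1 → C_0 maps an edge to its endpoints' difference, ∂[p,q] = q − p. For instance
  ∂[v_4,v_5] = [v_5] − [v_4].
The 6×12 boundary matrix has rank 5 and Smith normal form diag(1,1,1,1,1).

The boundary map ∂_2: C_2 → C_1 acts by ∂[p,q,r] = [q,r] − [p,r] + [p,q]. For instance
  ∂[v_0,v_1,v_4] = [v_1,v_4] − [v_0,v_4] + [v_0,v_1],
  ∂[v_1,v_2,v_4] = [v_2,v_4] − [v_1,v_4] + [v_1,v_2].
The resulting 12×6 matrix has rank 6, and its Smith normal form has invariant factors (1,1,1,1,1,1).

Reading off H_k = ker ∂_k / im ∂_{k+1}:

  H_0: rank C_0 − rank ∂_1 = 6 − 5 = 1, and the invariant factors of ∂_1 are all 1, so H_0 ≅ Z.
  H_1: rank ker ∂_1 − rank ∂_2 = (12 − 5) − 6 = 1, and the invariant factors of ∂_2 are all 1, so H_1 ≅ Z.
  H_2: rank ker ∂_2 − rank ∂_3 = (6 − 6) − 0 = 0, and there is no ∂_3, so H_2 ≅ 0.

As a check, the Euler characteristic is 6 − 12 + 6 = 0, which agrees with 1 − 1 + 0 = 0.
(K is a triangulation of the cylinder S^1 x I.)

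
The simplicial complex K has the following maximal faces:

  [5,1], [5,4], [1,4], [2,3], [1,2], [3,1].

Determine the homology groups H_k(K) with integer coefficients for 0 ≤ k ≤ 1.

H_0 = Z,  H_1 = Z^2.

Fix the vertex order 1 < 2 < 3 < 4 < 5 and write every simplex with vertices in increasing order. Then dim K = 1 and the simplices of K are:

  0-simplices (5): [1], [2], [3], [4], [5]
  1-simplices (6): [1,2], [1,3], [1,4], [1,5], [2,3], [4,5]

Hence C_0 ≅ Z^5, C_1 ≅ Z^6.

The boundary map ∂_1: C_1 → C_0 is given by ∂[p,q] = [q] − [p]. For instance
  ∂[1,2] = [2] − [1].
The resulting 5×6 matrix has rank 4, and its Smith normal form has invariant factors (1,1,1,1).

Now H_k = ker ∂_k / im ∂_{k+1}, so:

  H_0: rank C_0 − rank ∂_1 = 5 − 4 = 1, and the invariant factors of ∂_1 are all 1, so H_0 = Z.
  H_1: rank ker ∂_1 − rank ∂_2 = (6 − 4) − 0 = 2, and there is no ∂_2, so H_1 = Z^2.

(K is a triangulation of a wedge of 2 circles.)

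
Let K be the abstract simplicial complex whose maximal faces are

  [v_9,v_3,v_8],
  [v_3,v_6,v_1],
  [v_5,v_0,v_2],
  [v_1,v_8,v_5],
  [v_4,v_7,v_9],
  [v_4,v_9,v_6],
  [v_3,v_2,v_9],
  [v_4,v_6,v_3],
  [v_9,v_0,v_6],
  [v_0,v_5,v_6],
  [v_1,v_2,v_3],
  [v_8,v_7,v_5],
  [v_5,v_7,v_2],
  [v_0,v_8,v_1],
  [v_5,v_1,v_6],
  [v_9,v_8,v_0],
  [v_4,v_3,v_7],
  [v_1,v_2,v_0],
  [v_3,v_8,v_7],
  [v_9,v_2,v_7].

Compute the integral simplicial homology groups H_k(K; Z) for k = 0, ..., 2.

H_0 ≅ Z,  H_1 ≅ Z ⊕ Z_2,  H_2 = 0.

Take the total order v_0 < v_1 < v_2 < v_3 < v_4 < v_5 < v_6 < v_7 < v_8 < v_9 on the vertex set. Then K (dimension 2) consists of the simplices:

  0-simplices (10): [v_0], [v_1], [v_2], [v_3], [v_4], [v_5], [v_6], [v_7], [v_8], [v_9]
  1-simplices (30): (30 of them)
  2-simplices (20): (20 of them)

Hence C_0 ≅ Z^10, C_1 ≅ Z^30, C_2 ≅ Z^20.

Boundary ∂_1: C_1 → C_0 sends each edge [p,q] (with p < q) to q − p.
The resulting 10×30 matrix has rank 9, and its Smith normal form has invariant factors (1,1,1,1,1,1,1,1,1).

The boundary map ∂_2: C_2 → C_1 maps a triangle to the signed sum of its edges. For instance
  ∂[v_4,v_6,v_9] = [v_6,v_9] − [v_4,v_9] + [v_4,v_6],
  ∂[v_1,v_5,v_6] = [v_5,v_6] − [v_1,v_6] + [v_1,v_5].
The resulting 30×20 matrix has rank 20, and its Smith normal form has invariant factors (1,1,1,1,1,1,1,1,1,1,1,1,1,1,1,1,1,1,1,2).

Now H_k = ker ∂_k / im ∂_{k+1}, so:

  H_0: rank C_0 − rank ∂_1 = 10 − 9 = 1, and the invariant factors of ∂_1 are all 1, so H_0 ≅ Z.
  H_1: rank ker ∂_1 − rank ∂_2 = (30 − 9) − 20 = 1, and ∂_2 has invariant factor 2 > 1, so H_1 ≅ Z ⊕ Z_2.
  H_2: rank ker ∂_2 − rank ∂_3 = (20 − 20) − 0 = 0, and there is no ∂_3, so H_2 ≅ 0.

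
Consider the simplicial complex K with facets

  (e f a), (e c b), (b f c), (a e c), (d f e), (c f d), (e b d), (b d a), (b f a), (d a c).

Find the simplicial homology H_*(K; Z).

H_0 ≅ Z,  H_1 ≅ Z/2,  H_2 = 0.

Take the total order a < b < c < d < e < f on the vertex set. Then K (dimension 2) consists of the simplices:

  0-simplices (6): a, b, c, d, e, f
  1-simplices (15): ab, ac, ad, ae, af, bc, bd, be, bf, cd, ce, cf, de, df, ef
  2-simplices (10): abd, abf, acd, ace, aef, bce, bcf, bde, cdf, def

giving chain groups C_0 ≅ Z^6, C_1 ≅ Z^15, C_2 ≅ Z^10.

The boundary map ∂_1: C_1 → C_0 maps an edge to its endpoints' difference, ∂[p,q] = q − p. For instance
  ∂be = e − b.
This gives a 6×15 integer matrix of rank 5; reducing to Smith normal form yields diagonal entries (1,1,1,1,1).

The boundary map ∂_2: C_2 → C_1 acts by ∂[p,q,r] = [q,r] − [p,r] + [p,q]. For instance
  ∂ace = ce − ae + ac,
  ∂cdf = df − cf + cd.
The resulting 15×10 matrix has rank 10, and its Smith normal form has invariant factors (1,1,1,1,1,1,1,1,1,2).

Computing H_k = (kernel of ∂_k) / (image of ∂_{k+1}):

  H_0: rank C_0 − rank ∂_1 = 6 − 5 = 1, and the invariant factors of ∂_1 are all 1, so H_0 ≅ Z.
  H_1: rank ker ∂_1 − rank ∂_2 = (15 − 5) − 10 = 0, and ∂_2 has invariant factor 2 > 1, so H_1 ≅ Z/2.
  H_2: rank ker ∂_2 − rank ∂_3 = (10 − 10) − 0 = 0, and there is no ∂_3, so H_2 ≅ 0.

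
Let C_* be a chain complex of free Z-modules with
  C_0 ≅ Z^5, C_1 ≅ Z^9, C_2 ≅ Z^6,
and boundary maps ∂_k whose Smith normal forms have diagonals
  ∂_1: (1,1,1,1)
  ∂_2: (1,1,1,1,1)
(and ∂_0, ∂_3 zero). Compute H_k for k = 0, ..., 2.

H_0: b_0 = 5 − 0 − 4 = 1; torsion from ∂_1 factors > 1: none. So H_0 = Z.
H_1: b_1 = 9 − 4 − 5 = 0; torsion from ∂_2 factors > 1: none. So H_1 = 0.
H_2: b_2 = 6 − 5 − 0 = 1; torsion from ∂_3 factors > 1: none. So H_2 = Z.

H_0 = Z,  H_1 = 0,  H_2 = Z.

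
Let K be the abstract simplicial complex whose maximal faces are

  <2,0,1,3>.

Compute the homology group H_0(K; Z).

We work with the vertex ordering 0 < 1 < 2 < 3. The simplices of K, each written with vertices in increasing order, are:

  0-simplices (4): [0], [1], [2], [3]
  1-simplices (6): [0,1], [0,2], [0,3], [1,2], [1,3], [2,3]
  2-simplices (4): [0,1,2], [0,1,3], [0,2,3], [1,2,3]
  3-simplices (1): [0,1,2,3]

giving chain groups C_0 ≅ Z^4, C_1 ≅ Z^6, C_2 ≅ Z^4, C_3 ≅ Z^1.

∂_1: C_1 → C_0 sends each edge [p,q] (with p < q) to q − p. For instance
  ∂[0,2] = [2] − [0].
As a 4×6 matrix over Z this has rank 3, with invariant factors (1,1,1).

Boundary ∂_2: C_2 → C_1 maps a triangle to the signed sum of its edges. For instance
  ∂[0,1,2] = [1,2] − [0,2] + [0,1],
  ∂[0,2,3] = [2,3] − [0,3] + [0,2].
As a 6×4 matrix over Z this has rank 3, with invariant factors (1,1,1).

The boundary map ∂_3: C_3 → C_2 sends each 3-simplex σ to the alternating sum Σ_i (−1)^i (σ with its i-th vertex removed). For instance
  ∂[0,1,2,3] = [1,2,3] − [0,2,3] + [0,1,3] − [0,1,2].
As a 4×1 matrix over Z this has rank 1, with invariant factors (1).

Now H_k = ker ∂_k / im ∂_{k+1}, so:

  H_0: rank C_0 − rank ∂_1 = 4 − 3 = 1, and the invariant factors of ∂_1 are all 1, so H_0 = Z.

H_0 ≅ Z.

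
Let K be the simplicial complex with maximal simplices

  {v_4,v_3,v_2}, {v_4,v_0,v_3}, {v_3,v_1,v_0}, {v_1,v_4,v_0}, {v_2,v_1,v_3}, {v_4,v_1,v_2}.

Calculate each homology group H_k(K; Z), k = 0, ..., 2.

H_0 ≅ Z,  H_1 = 0,  H_2 ≅ Z.

Order the vertices as v_0 < v_1 < v_2 < v_3 < v_4. Listing each simplex with vertices in this order, K has dimension 2 with simplices:

  0-simplices (5): [v_0], [v_1], [v_2], [v_3], [v_4]
  1-simplices (9): [v_0,v_1], [v_0,v_3], [v_0,v_4], [v_1,v_2], [v_1,v_3], [v_1,v_4], [v_2,v_3], [v_2,v_4], [v_3,v_4]
  2-simplices (6): [v_0,v_1,v_3], [v_0,v_1,v_4], [v_0,v_3,v_4], [v_1,v_2,v_3], [v_1,v_2,v_4], [v_2,v_3,v_4]

giving chain groups C_0 ≅ Z^5, C_1 ≅ Z^9, C_2 ≅ Z^6.

∂_1: C_1 → C_0 is given by ∂[p,q] = [q] − [p].
The resulting 5×9 matrix has rank 4, and its Smith normal form has invariant factors (1,1,1,1).

Boundary ∂_2: C_2 → C_1 sends each 2-simplex [p,q,r] to [q,r] − [p,r] + [p,q]. For instance
  ∂[v_1,v_2,v_4] = [v_2,v_4] − [v_1,v_4] + [v_1,v_2],
  ∂[v_0,v_1,v_3] = [v_1,v_3] − [v_0,v_3] + [v_0,v_1].
The resulting 9×6 matrix has rank 5, and its Smith normal form has invariant factors (1,1,1,1,1).

Now H_k = ker ∂_k / im ∂_{k+1}, so:

  H_0: rank C_0 − rank ∂_1 = 5 − 4 = 1, and the invariant factors of ∂_1 are all 1, so H_0 = Z.
  H_1: rank ker ∂_1 − rank ∂_2 = (9 − 4) − 5 = 0, and the invariant factors of ∂_2 are all 1, so H_1 = 0.
  H_2: rank ker ∂_2 − rank ∂_3 = (6 − 5) − 0 = 1, and there is no ∂_3, so H_2 = Z.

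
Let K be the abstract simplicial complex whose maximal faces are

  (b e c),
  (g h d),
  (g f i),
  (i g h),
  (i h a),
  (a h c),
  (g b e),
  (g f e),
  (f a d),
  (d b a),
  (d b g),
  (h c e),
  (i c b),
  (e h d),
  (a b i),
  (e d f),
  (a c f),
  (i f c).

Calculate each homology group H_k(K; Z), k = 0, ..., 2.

We work with the vertex ordering a < b < c < d < e < f < g < h < i. The simplices of K, each written with vertices in increasing order, are:

  0-simplices (9): a, b, c, d, e, f, g, h, i
  1-simplices (27): ab, ac, ad, af, ah, ai, bc, bd, be, bg, bi, ce, cf, ch, ci, de, df, dg, dh, ef, eg, eh, fg, fi, gh, gi, hi
  2-simplices (18): abd, abi, acf, ach, adf, ahi, bce, bci, bdg, beg, ceh, cfi, def, deh, dgh, efg, fgi, ghi

giving chain groups C_0 ≅ Z^9, C_1 ≅ Z^27, C_2 ≅ Z^18.

Boundary ∂_1: C_1 → C_0 maps an edge to its endpoints' difference, ∂[p,q] = q − p.
This gives a 9×27 integer matrix of rank 8; reducing to Smith normal form yields diagonal entries (1,1,1,1,1,1,1,1).

Boundary ∂_2: C_2 → C_1 acts by ∂[p,q,r] = [q,r] − [p,r] + [p,q]. For instance
  ∂abd = bd − ad + ab,
  ∂abi = bi − ai + ab.
The 27×18 boundary matrix has rank 18 and Smith normal form diag(1,1,1,1,1,1,1,1,1,1,1,1,1,1,1,1,1,2).

Reading off H_k = ker ∂_k / im ∂_{k+1}:

  H_0: rank C_0 − rank ∂_1 = 9 − 8 = 1, and the invariant factors of ∂_1 are all 1, so H_0 = Z.
  H_1: rank ker ∂_1 − rank ∂_2 = (27 − 8) − 18 = 1, and ∂_2 has invariant factor 2 > 1, so H_1 = Z ⊕ Z/2.
  H_2: rank ker ∂_2 − rank ∂_3 = (18 − 18) − 0 = 0, and there is no ∂_3, so H_2 = 0.

H_0 ≅ Z,  H_1 ≅ Z ⊕ Z/2,  H_2 = 0.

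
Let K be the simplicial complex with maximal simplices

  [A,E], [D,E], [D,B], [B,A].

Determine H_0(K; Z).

H_0 ≅ Z.

We work with the vertex ordering A < B < D < E. The simplices of K, each written with vertices in increasing order, are:

  0-simplices (4): A, B, D, E
  1-simplices (4): AB, AE, BD, DE

giving chain groups C_0 ≅ Z^4, C_1 ≅ Z^4.

The boundary map ∂_1: C_1 → C_0 is given by ∂[p,q] = [q] − [p]. For instance
  ∂AE = E − A.
This gives a 4×4 integer matrix of rank 3; reducing to Smith normal form yields diagonal entries (1,1,1).

From H_k ≅ ker(∂_k) / im(∂_{k+1}) we obtain:

  H_0: rank C_0 − rank ∂_1 = 4 − 3 = 1, and the invariant factors of ∂_1 are all 1, so H_0 = Z.

(K is a triangulation of the circle S^1.)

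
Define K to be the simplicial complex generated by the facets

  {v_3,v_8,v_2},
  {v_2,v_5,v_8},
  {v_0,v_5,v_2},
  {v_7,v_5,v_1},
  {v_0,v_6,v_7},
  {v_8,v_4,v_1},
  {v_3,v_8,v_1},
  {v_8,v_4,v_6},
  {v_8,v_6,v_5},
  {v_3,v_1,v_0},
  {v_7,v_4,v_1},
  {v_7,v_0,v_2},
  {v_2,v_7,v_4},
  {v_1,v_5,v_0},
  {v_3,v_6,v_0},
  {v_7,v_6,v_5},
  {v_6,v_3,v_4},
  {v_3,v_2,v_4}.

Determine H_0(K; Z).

H_0 = Z.

K has 9 vertices, 27 edges, 18 triangles.
rank ∂_0 = 0, rank ∂_1 = 8 ⇒ b_0 = 9 − 0 − 8 = 1; all invariant factors of ∂_1 are 1 so no torsion. So H_0 = Z.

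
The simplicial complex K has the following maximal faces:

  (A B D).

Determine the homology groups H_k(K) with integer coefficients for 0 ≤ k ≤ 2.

Fix the vertex order A < B < D and write every simplex with vertices in increasing order. Then dim K = 2 and the simplices of K are:

  0-simplices (3): A, B, D
  1-simplices (3): AB, AD, BD
  2-simplices (1): ABD

so the chain groups are C_0 ≅ Z^3, C_1 ≅ Z^3, C_2 ≅ Z^1.

The boundary map ∂_1: C_1 → C_0 is given by ∂[p,q] = [q] − [p]. For instance
  ∂BD = D − B.
As a 3×3 matrix over Z this has rank 2, with invariant factors (1,1).

The boundary map ∂_2: C_2 → C_1 sends each 2-simplex [p,q,r] to [q,r] − [p,r] + [p,q]. For instance
  ∂ABD = BD − AD + AB.
The 3×1 boundary matrix has rank 1 and Smith normal form diag(1).

Now H_k = ker ∂_k / im ∂_{k+1}, so:

  H_0: rank C_0 − rank ∂_1 = 3 − 2 = 1, and the invariant factors of ∂_1 are all 1, so H_0 = Z.
  H_1: rank ker ∂_1 − rank ∂_2 = (3 − 2) − 1 = 0, and the invariant factors of ∂_2 are all 1, so H_1 = 0.
  H_2: rank ker ∂_2 − rank ∂_3 = (1 − 1) − 0 = 0, and there is no ∂_3, so H_2 = 0.

(K is a triangulation of the 2-simplex.)

H_0 = Z,  H_1 = 0,  H_2 = 0.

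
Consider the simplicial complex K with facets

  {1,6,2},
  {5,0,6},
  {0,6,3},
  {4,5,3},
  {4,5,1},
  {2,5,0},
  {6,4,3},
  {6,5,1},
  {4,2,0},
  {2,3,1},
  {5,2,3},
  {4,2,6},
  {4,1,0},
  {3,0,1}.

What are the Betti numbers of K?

K has 7 vertices, 21 edges, 14 triangles.
rank ∂_0 = 0, rank ∂_1 = 6 ⇒ b_0 = 7 − 0 − 6 = 1; all invariant factors of ∂_1 are 1 so no torsion. So H_0 ≅ Z.
rank ∂_1 = 6, rank ∂_2 = 13 ⇒ b_1 = 21 − 6 − 13 = 2; all invariant factors of ∂_2 are 1 so no torsion. So H_1 ≅ Z^2.
rank ∂_2 = 13, rank ∂_3 = 0 ⇒ b_2 = 14 − 13 − 0 = 1. So H_2 ≅ Z.

b_0 = 1, b_1 = 2, b_2 = 1.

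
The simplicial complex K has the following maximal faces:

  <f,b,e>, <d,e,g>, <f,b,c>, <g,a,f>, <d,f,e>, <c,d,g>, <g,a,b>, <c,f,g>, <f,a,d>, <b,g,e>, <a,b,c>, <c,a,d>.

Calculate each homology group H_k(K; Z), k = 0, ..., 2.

H_0 = Z,  H_1 = Z/2,  H_2 = 0.

Fix the vertex order a < b < c < d < e < f < g and write every simplex with vertices in increasing order. Then dim K = 2 and the simplices of K are:

  0-simplices (7): a, b, c, d, e, f, g
  1-simplices (18): ab, ac, ad, af, ag, bc, be, bf, bg, cd, cf, cg, de, df, dg, ef, eg, fg
  2-simplices (12): abc, abg, acd, adf, afg, bcf, bef, beg, cdg, cfg, def, deg

giving chain groups C_0 ≅ Z^7, C_1 ≅ Z^18, C_2 ≅ Z^12.

∂_1: C_1 → C_0 sends each edge [p,q] (with p < q) to q − p.
The resulting 7×18 matrix has rank 6, and its Smith normal form has invariant factors (1,1,1,1,1,1).

Boundary ∂_2: C_2 → C_1 sends each 2-simplex [p,q,r] to [q,r] − [p,r] + [p,q]. For instance
  ∂bef = ef − bf + be,
  ∂cdg = dg − cg + cd.
The resulting 18×12 matrix has rank 12, and its Smith normal form has invariant factors (1,1,1,1,1,1,1,1,1,1,1,2).

Reading off H_k = ker ∂_k / im ∂_{k+1}:

  H_0: rank C_0 − rank ∂_1 = 7 − 6 = 1, and the invariant factors of ∂_1 are all 1, so H_0 = Z.
  H_1: rank ker ∂_1 − rank ∂_2 = (18 − 6) − 12 = 0, and ∂_2 has invariant factor 2 > 1, so H_1 = Z/2.
  H_2: rank ker ∂_2 − rank ∂_3 = (12 − 12) − 0 = 0, and there is no ∂_3, so H_2 = 0.

(K is a triangulation of the real projective plane RP^2.)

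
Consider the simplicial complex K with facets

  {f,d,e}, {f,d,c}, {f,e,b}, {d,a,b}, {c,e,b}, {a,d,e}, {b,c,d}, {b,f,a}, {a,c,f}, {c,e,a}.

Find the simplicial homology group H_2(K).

We work with the vertex ordering a < b < c < d < e < f. The simplices of K, each written with vertices in increasing order, are:

  0-simplices (6): a, b, c, d, e, f
  1-simplices (15): ab, ac, ad, ae, af, bc, bd, be, bf, cd, ce, cf, de, df, ef
  2-simplices (10): abd, abf, ace, acf, ade, bcd, bce, bef, cdf, def

giving chain groups C_0 ≅ Z^6, C_1 ≅ Z^15, C_2 ≅ Z^10.

∂_1: C_1 → C_0 is given by ∂[p,q] = [q] − [p]. For instance
  ∂ab = b − a.
The resulting 6×15 matrix has rank 5, and its Smith normal form has invariant factors (1,1,1,1,1).

∂_2: C_2 → C_1 acts by ∂[p,q,r] = [q,r] − [p,r] + [p,q]. For instance
  ∂cdf = df − cf + cd,
  ∂bef = ef − bf + be.
This gives a 15×10 integer matrix of rank 10; reducing to Smith normal form yields diagonal entries (1,1,1,1,1,1,1,1,1,2).

Reading off H_k = ker ∂_k / im ∂_{k+1}:

  H_2: rank ker ∂_2 − rank ∂_3 = (10 − 10) − 0 = 0, and there is no ∂_3, so H_2 ≅ 0.

(K is a triangulation of the real projective plane RP^2.)

H_2 = 0.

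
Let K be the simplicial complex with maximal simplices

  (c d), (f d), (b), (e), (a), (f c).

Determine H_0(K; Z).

Order the vertices as a < b < c < d < e < f. Listing each simplex with vertices in this order, K has dimension 1 with simplices:

  0-simplices (6): a, b, c, d, e, f
  1-simplices (3): cd, cf, df

giving chain groups C_0 ≅ Z^6, C_1 ≅ Z^3.

The boundary map ∂_1: C_1 → C_0 maps an edge to its endpoints' difference, ∂[p,q] = q − p.
The resulting 6×3 matrix has rank 2, and its Smith normal form has invariant factors (1,1).

From H_k ≅ ker(∂_k) / im(∂_{k+1}) we obtain:

  H_0: rank C_0 − rank ∂_1 = 6 − 2 = 4, and the invariant factors of ∂_1 are all 1, so H_0 ≅ Z^4.

H_0 ≅ Z^4.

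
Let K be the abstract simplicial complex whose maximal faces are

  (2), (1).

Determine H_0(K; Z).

K has 2 vertices.
rank ∂_0 = 0, rank ∂_1 = 0 ⇒ b_0 = 2 − 0 − 0 = 2. So H_0 ≅ Z^2.

H_0 ≅ Z^2.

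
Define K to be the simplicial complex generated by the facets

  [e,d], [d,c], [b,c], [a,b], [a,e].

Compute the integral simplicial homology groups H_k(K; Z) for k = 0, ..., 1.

H_0 ≅ Z,  H_1 ≅ Z.

Take the total order a < b < c < d < e on the vertex set. Then K (dimension 1) consists of the simplices:

  0-simplices (5): a, b, c, d, e
  1-simplices (5): ab, ae, bc, cd, de

Hence C_0 ≅ Z^5, C_1 ≅ Z^5.

∂_1: C_1 → C_0 maps an edge to its endpoints' difference, ∂[p,q] = q − p. For instance
  ∂ae = e − a.
The 5×5 boundary matrix has rank 4 and Smith normal form diag(1,1,1,1).

Computing H_k = (kernel of ∂_k) / (image of ∂_{k+1}):

  H_0: rank C_0 − rank ∂_1 = 5 − 4 = 1, and the invariant factors of ∂_1 are all 1, so H_0 ≅ Z.
  H_1: rank ker ∂_1 − rank ∂_2 = (5 − 4) − 0 = 1, and there is no ∂_2, so H_1 ≅ Z.

As a check, the Euler characteristic is 5 − 5 = 0, which agrees with 1 − 1 = 0.
(K is a triangulation of the circle S^1.)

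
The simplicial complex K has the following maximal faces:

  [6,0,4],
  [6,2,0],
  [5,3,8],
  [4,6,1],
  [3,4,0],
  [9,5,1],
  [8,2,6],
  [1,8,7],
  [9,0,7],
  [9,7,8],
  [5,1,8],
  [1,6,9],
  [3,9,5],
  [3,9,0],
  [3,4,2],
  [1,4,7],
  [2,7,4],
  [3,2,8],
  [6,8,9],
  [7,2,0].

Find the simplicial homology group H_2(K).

Take the total order 0 < 1 < 2 < 3 < 4 < 5 < 6 < 7 < 8 < 9 on the vertex set. Then K (dimension 2) consists of the simplices:

  0-simplices (10): [0], [1], [2], [3], [4], [5], [6], [7], [8], [9]
  1-simplices (30): (30 of them)
  2-simplices (20): (20 of them)

so the chain groups are C_0 ≅ Z^10, C_1 ≅ Z^30, C_2 ≅ Z^20.

The boundary map ∂_1: C_1 → C_0 sends each edge [p,q] (with p < q) to q − p. For instance
  ∂[8,9] = [9] − [8].
The resulting 10×30 matrix has rank 9, and its Smith normal form has invariant factors (1,1,1,1,1,1,1,1,1).

The boundary map ∂_2: C_2 → C_1 sends each 2-simplex [p,q,r] to [q,r] − [p,r] + [p,q]. For instance
  ∂[1,5,8] = [5,8] − [1,8] + [1,5],
  ∂[6,8,9] = [8,9] − [6,9] + [6,8].
The resulting 30×20 matrix has rank 20, and its Smith normal form has invariant factors (1,1,1,1,1,1,1,1,1,1,1,1,1,1,1,1,1,1,1,2).

Computing H_k = (kernel of ∂_k) / (image of ∂_{k+1}):

  H_2: rank ker ∂_2 − rank ∂_3 = (20 − 20) − 0 = 0, and there is no ∂_3, so H_2 ≅ 0.

H_2 ≅ 0.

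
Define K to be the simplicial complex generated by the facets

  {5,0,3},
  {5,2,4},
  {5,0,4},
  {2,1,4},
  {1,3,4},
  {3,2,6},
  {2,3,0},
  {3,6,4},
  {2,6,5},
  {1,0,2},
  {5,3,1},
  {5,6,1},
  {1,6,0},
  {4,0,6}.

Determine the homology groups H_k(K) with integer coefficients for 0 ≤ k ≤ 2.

Take the total order 0 < 1 < 2 < 3 < 4 < 5 < 6 on the vertex set. Then K (dimension 2) consists of the simplices:

  0-simplices (7): [0], [1], [2], [3], [4], [5], [6]
  1-simplices (21): [0,1], [0,2], [0,3], [0,4], [0,5], [0,6], [1,2], [1,3], [1,4], [1,5], [1,6], [2,3], [2,4], [2,5], [2,6], [3,4], [3,5], [3,6], [4,5], [4,6], [5,6]
  2-simplices (14): [0,1,2], [0,1,6], [0,2,3], [0,3,5], [0,4,5], [0,4,6], [1,2,4], [1,3,4], [1,3,5], [1,5,6], [2,3,6], [2,4,5], [2,5,6], [3,4,6]

Hence C_0 ≅ Z^7, C_1 ≅ Z^21, C_2 ≅ Z^14.

The boundary map ∂_1: C_1 → C_0 is given by ∂[p,q] = [q] − [p]. For instance
  ∂[1,3] = [3] − [1].
The 7×21 boundary matrix has rank 6 and Smith normal form diag(1,1,1,1,1,1).

The boundary map ∂_2: C_2 → C_1 acts by ∂[p,q,r] = [q,r] − [p,r] + [p,q]. For instance
  ∂[0,1,2] = [1,2] − [0,2] + [0,1],
  ∂[2,3,6] = [3,6] − [2,6] + [2,3].
As a 21×14 matrix over Z this has rank 13, with invariant factors (1,1,1,1,1,1,1,1,1,1,1,1,1).

Reading off H_k = ker ∂_k / im ∂_{k+1}:

  H_0: rank C_0 − rank ∂_1 = 7 − 6 = 1, and the invariant factors of ∂_1 are all 1, so H_0 ≅ Z.
  H_1: rank ker ∂_1 − rank ∂_2 = (21 − 6) − 13 = 2, and the invariant factors of ∂_2 are all 1, so H_1 ≅ Z^2.
  H_2: rank ker ∂_2 − rank ∂_3 = (14 − 13) − 0 = 1, and there is no ∂_3, so H_2 ≅ Z.

As a check, the Euler characteristic is 7 − 21 + 14 = 0, which agrees with 1 − 2 + 1 = 0.

H_0 ≅ Z,  H_1 ≅ Z^2,  H_2 ≅ Z.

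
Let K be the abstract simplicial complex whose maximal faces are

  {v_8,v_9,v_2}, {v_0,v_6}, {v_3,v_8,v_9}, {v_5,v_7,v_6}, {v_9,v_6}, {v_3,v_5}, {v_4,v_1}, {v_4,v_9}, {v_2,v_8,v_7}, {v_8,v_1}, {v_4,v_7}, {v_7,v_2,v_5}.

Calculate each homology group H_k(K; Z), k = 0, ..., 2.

H_0 = Z,  H_1 = Z^4,  H_2 = 0.

Fix the vertex order v_0 < v_1 < v_2 < v_3 < v_4 < v_5 < v_6 < v_7 < v_8 < v_9 and write every simplex with vertices in increasing order. Then dim K = 2 and the simplices of K are:

  0-simplices (10): [v_0], [v_1], [v_2], [v_3], [v_4], [v_5], [v_6], [v_7], [v_8], [v_9]
  1-simplices (18): (18 of them)
  2-simplices (5): [v_2,v_5,v_7], [v_2,v_7,v_8], [v_2,v_8,v_9], [v_3,v_8,v_9], [v_5,v_6,v_7]

Hence C_0 ≅ Z^10, C_1 ≅ Z^18, C_2 ≅ Z^5.

Boundary ∂_1: C_1 → C_0 maps an edge to its endpoints' difference, ∂[p,q] = q − p. For instance
  ∂[v_7,v_8] = [v_8] − [v_7].
This gives a 10×18 integer matrix of rank 9; reducing to Smith normal form yields diagonal entries (1,1,1,1,1,1,1,1,1).

The boundary map ∂_2: C_2 → C_1 maps a triangle to the signed sum of its edges. For instance
  ∂[v_2,v_7,v_8] = [v_7,v_8] − [v_2,v_8] + [v_2,v_7],
  ∂[v_5,v_6,v_7] = [v_6,v_7] − [v_5,v_7] + [v_5,v_6].
As a 18×5 matrix over Z this has rank 5, with invariant factors (1,1,1,1,1).

Now H_k = ker ∂_k / im ∂_{k+1}, so:

  H_0: rank C_0 − rank ∂_1 = 10 − 9 = 1, and the invariant factors of ∂_1 are all 1, so H_0 = Z.
  H_1: rank ker ∂_1 − rank ∂_2 = (18 − 9) − 5 = 4, and the invariant factors of ∂_2 are all 1, so H_1 = Z^4.
  H_2: rank ker ∂_2 − rank ∂_3 = (5 − 5) − 0 = 0, and there is no ∂_3, so H_2 = 0.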